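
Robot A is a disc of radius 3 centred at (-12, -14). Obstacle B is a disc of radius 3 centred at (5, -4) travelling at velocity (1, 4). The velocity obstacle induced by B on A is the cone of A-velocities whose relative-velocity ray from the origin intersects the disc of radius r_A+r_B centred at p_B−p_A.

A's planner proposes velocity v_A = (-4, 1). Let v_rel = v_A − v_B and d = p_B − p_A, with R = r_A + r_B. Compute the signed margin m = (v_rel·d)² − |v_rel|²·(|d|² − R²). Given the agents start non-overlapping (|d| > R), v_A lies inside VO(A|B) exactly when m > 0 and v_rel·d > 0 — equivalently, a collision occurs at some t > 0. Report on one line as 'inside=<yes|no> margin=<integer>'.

d = (17, 10),  |d|² = 389;  R = 3+3 = 6,  c = 389−6² = 353
v_rel = (-5, -3),  |v_rel|² = 34;  v_rel·d = (-5)·(17) + (-3)·(10) = -115
34·t² + 230·t + 353 = 0  ⇒  m = (-115)² − 34·353 = 1223
m = 1223 > 0,  v_rel·d = -115 < 0  ⇒  outside

inside=no margin=1223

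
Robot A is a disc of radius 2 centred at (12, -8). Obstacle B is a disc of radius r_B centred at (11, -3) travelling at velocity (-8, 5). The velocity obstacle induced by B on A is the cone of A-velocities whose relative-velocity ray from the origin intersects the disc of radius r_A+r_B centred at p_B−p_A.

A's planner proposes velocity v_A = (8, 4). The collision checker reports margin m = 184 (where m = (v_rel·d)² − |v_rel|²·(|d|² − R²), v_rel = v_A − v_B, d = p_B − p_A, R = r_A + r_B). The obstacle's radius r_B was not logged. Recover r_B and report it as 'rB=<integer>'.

m = 184
d = (-1, 5);  v_rel = (16, -1),  |v_rel|² = 257
v_rel×d = (16)·(5) − (-1)·(-1) = 79
since m = R²·257 − 79²:  R² = (6241 + 184) / 257 = 25
R = √25 = 5  ⇒  r_B = 5 − 2 = 3

rB=3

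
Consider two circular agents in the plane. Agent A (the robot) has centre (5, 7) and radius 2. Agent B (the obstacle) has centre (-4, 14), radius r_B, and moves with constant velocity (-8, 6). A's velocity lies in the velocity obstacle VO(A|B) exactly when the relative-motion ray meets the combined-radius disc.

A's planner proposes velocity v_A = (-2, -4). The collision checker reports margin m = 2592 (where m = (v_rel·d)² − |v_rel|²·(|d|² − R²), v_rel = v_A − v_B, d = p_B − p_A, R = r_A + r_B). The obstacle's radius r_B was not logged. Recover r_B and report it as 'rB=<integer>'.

m = 2592
d = (-9, 7);  v_rel = (6, -10),  |v_rel|² = 136
v_rel×d = (6)·(7) − (-10)·(-9) = -48
since m = R²·136 − (-48)²:  R² = (2304 + 2592) / 136 = 36
R = √36 = 6  ⇒  r_B = 6 − 2 = 4

rB=4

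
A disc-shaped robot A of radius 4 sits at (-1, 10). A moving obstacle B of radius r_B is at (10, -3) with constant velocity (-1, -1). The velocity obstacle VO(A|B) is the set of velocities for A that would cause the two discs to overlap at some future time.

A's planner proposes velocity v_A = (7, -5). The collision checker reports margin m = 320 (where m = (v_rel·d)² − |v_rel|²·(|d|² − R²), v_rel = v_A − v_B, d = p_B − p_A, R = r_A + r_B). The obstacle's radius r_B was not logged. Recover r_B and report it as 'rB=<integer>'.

m = 320
d = (11, -13);  v_rel = (8, -4),  |v_rel|² = 80
v_rel×d = (8)·(-13) − (-4)·(11) = -60
since m = R²·80 − (-60)²:  R² = (3600 + 320) / 80 = 49
R = √49 = 7  ⇒  r_B = 7 − 4 = 3

rB=3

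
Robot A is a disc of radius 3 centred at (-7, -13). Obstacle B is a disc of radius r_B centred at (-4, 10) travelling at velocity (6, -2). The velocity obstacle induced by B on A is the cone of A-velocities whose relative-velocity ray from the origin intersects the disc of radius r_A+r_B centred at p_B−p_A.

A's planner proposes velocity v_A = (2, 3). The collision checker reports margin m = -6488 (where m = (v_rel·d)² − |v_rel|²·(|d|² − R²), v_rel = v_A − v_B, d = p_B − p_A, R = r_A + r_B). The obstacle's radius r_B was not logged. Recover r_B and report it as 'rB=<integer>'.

m = -6488
d = (3, 23);  v_rel = (-4, 5),  |v_rel|² = 41
v_rel×d = (-4)·(23) − (5)·(3) = -107
since m = R²·41 − (-107)²:  R² = (11449 + -6488) / 41 = 121
R = √121 = 11  ⇒  r_B = 11 − 3 = 8

rB=8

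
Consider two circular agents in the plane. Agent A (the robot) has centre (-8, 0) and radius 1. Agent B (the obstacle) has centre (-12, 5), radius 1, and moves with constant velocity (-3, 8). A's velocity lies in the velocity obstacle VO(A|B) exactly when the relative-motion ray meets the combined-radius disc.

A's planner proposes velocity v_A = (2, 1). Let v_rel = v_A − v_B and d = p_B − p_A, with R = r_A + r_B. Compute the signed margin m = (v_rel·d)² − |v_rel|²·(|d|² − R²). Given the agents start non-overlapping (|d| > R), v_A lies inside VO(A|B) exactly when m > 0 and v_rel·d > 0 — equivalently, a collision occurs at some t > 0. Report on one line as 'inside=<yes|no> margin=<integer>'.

d = (-4, 5),  |d|² = 41;  R = 1+1 = 2,  c = 41−2² = 37
v_rel = (5, -7),  |v_rel|² = 74;  v_rel·d = (5)·(-4) + (-7)·(5) = -55
74·t² + 110·t + 37 = 0  ⇒  m = (-55)² − 74·37 = 287
m = 287 > 0,  v_rel·d = -55 < 0  ⇒  outside

inside=no margin=287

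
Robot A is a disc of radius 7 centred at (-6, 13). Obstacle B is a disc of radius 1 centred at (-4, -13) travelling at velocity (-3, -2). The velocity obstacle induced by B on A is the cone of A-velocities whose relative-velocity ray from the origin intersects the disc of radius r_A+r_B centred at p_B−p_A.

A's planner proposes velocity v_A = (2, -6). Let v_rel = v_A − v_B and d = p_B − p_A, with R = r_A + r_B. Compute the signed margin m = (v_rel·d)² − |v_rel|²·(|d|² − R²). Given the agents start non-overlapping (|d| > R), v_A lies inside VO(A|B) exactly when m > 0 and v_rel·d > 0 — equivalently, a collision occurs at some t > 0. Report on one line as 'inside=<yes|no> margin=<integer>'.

d = (2, -26),  |d|² = 680;  R = 7+1 = 8,  c = 680−8² = 616
v_rel = (5, -4),  |v_rel|² = 41;  v_rel·d = (5)·(2) + (-4)·(-26) = 114
41·t² − 228·t + 616 = 0  ⇒  m = 114² − 41·616 = -12260
m = -12260 < 0,  v_rel·d = 114 > 0  ⇒  outside

inside=no margin=-12260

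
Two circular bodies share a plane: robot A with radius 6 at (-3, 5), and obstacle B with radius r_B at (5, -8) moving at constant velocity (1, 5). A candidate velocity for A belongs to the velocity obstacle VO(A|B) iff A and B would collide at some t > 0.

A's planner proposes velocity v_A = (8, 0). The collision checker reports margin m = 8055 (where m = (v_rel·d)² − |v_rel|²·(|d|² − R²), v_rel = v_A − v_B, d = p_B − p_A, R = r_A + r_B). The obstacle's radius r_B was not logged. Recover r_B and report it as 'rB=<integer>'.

m = 8055
d = (8, -13);  v_rel = (7, -5),  |v_rel|² = 74
v_rel×d = (7)·(-13) − (-5)·(8) = -51
since m = R²·74 − (-51)²:  R² = (2601 + 8055) / 74 = 144
R = √144 = 12  ⇒  r_B = 12 − 6 = 6

rB=6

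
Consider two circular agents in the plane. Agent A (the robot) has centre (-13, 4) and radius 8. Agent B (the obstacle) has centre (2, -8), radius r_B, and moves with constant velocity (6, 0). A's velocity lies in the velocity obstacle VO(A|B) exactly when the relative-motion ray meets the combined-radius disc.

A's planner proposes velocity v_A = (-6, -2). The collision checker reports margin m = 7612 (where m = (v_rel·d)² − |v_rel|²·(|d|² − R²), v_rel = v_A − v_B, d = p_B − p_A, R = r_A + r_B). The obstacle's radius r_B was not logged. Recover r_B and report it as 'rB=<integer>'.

m = 7612
d = (15, -12);  v_rel = (-12, -2),  |v_rel|² = 148
v_rel×d = (-12)·(-12) − (-2)·(15) = 174
since m = R²·148 − 174²:  R² = (30276 + 7612) / 148 = 256
R = √256 = 16  ⇒  r_B = 16 − 8 = 8

rB=8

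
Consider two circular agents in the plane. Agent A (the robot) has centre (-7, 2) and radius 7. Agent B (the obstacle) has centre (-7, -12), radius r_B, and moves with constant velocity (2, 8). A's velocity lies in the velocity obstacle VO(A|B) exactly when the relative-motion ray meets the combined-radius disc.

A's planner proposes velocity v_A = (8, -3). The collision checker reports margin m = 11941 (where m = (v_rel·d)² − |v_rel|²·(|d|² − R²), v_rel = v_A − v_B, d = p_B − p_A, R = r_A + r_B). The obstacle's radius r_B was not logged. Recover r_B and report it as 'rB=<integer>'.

m = 11941
d = (0, -14);  v_rel = (6, -11),  |v_rel|² = 157
v_rel×d = (6)·(-14) − (-11)·(0) = -84
since m = R²·157 − (-84)²:  R² = (7056 + 11941) / 157 = 121
R = √121 = 11  ⇒  r_B = 11 − 7 = 4

rB=4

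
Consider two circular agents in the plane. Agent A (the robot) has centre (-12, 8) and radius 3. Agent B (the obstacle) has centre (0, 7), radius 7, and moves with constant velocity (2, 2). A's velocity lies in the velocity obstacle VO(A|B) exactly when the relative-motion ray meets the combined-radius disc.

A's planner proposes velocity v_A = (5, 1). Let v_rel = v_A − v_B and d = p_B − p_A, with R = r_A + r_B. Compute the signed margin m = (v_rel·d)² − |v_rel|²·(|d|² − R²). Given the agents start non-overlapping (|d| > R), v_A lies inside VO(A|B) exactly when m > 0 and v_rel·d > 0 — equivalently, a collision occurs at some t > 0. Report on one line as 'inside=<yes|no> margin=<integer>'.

d = (12, -1),  |d|² = 145;  R = 3+7 = 10,  c = 145−10² = 45
v_rel = (3, -1),  |v_rel|² = 10;  v_rel·d = (3)·(12) + (-1)·(-1) = 37
10·t² − 74·t + 45 = 0  ⇒  m = 37² − 10·45 = 919
m = 919 > 0,  v_rel·d = 37 > 0  ⇒  inside

inside=yes margin=919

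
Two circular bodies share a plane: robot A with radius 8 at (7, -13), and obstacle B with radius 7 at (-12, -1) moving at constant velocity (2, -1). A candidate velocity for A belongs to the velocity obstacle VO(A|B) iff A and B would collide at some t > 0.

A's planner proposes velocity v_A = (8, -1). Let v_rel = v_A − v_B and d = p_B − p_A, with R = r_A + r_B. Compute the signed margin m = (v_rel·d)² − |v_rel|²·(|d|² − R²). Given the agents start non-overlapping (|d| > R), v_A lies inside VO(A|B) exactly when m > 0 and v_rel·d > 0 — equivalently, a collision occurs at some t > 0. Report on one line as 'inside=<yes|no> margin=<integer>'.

d = (-19, 12),  |d|² = 505;  R = 8+7 = 15,  c = 505−15² = 280
v_rel = (6, 0),  |v_rel|² = 36;  v_rel·d = (6)·(-19) + (0)·(12) = -114
36·t² + 228·t + 280 = 0  ⇒  m = (-114)² − 36·280 = 2916
m = 2916 > 0,  v_rel·d = -114 < 0  ⇒  outside

inside=no margin=2916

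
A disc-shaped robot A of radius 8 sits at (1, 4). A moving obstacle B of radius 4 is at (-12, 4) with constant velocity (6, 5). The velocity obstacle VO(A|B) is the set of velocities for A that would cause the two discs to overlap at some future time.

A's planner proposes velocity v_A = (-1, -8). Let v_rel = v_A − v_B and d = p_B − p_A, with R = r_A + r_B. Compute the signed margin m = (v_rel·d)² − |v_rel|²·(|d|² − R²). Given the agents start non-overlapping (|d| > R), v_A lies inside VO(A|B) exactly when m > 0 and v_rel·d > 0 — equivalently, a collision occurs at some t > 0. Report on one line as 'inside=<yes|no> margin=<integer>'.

d = (-13, 0),  |d|² = 169;  R = 8+4 = 12,  c = 169−12² = 25
v_rel = (-7, -13),  |v_rel|² = 218;  v_rel·d = (-7)·(-13) + (-13)·(0) = 91
218·t² − 182·t + 25 = 0  ⇒  m = 91² − 218·25 = 2831
m = 2831 > 0,  v_rel·d = 91 > 0  ⇒  inside

inside=yes margin=2831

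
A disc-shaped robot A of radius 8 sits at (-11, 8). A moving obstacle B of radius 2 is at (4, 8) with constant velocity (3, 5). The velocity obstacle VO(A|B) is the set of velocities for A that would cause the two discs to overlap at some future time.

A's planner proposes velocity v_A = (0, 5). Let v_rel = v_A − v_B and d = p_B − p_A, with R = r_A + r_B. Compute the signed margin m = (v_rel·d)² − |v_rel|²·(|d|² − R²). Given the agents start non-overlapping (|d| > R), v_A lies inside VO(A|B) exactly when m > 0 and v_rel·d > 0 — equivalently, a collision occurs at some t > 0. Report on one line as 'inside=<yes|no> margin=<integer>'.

d = (15, 0),  |d|² = 225;  R = 8+2 = 10,  c = 225−10² = 125
v_rel = (-3, 0),  |v_rel|² = 9;  v_rel·d = (-3)·(15) + (0)·(0) = -45
9·t² + 90·t + 125 = 0  ⇒  m = (-45)² − 9·125 = 900
m = 900 > 0,  v_rel·d = -45 < 0  ⇒  outside

inside=no margin=900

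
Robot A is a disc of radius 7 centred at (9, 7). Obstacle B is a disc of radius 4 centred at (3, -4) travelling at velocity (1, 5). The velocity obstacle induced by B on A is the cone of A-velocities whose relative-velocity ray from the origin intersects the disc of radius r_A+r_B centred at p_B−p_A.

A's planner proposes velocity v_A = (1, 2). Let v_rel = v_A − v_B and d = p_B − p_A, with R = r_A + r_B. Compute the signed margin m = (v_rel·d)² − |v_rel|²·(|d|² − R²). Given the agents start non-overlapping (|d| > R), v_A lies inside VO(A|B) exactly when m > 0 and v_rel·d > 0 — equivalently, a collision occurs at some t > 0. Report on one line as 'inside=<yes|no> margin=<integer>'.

d = (-6, -11),  |d|² = 157;  R = 7+4 = 11,  c = 157−11² = 36
v_rel = (0, -3),  |v_rel|² = 9;  v_rel·d = (0)·(-6) + (-3)·(-11) = 33
9·t² − 66·t + 36 = 0  ⇒  m = 33² − 9·36 = 765
m = 765 > 0,  v_rel·d = 33 > 0  ⇒  inside

inside=yes margin=765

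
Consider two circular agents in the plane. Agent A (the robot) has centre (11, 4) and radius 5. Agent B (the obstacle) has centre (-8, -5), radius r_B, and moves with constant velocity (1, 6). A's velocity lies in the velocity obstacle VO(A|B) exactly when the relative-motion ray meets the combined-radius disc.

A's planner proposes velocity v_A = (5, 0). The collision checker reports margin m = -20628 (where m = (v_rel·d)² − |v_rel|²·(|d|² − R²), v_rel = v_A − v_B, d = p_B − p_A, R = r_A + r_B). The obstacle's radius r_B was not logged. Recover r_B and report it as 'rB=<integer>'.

m = -20628
d = (-19, -9);  v_rel = (4, -6),  |v_rel|² = 52
v_rel×d = (4)·(-9) − (-6)·(-19) = -150
since m = R²·52 − (-150)²:  R² = (22500 + -20628) / 52 = 36
R = √36 = 6  ⇒  r_B = 6 − 5 = 1

rB=1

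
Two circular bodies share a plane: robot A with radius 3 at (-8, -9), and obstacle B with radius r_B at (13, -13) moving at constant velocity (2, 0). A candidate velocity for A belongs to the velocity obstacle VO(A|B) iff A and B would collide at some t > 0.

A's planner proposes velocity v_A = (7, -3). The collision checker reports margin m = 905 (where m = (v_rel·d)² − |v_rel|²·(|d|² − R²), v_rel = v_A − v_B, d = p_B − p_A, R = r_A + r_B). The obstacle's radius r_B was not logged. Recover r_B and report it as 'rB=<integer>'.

m = 905
d = (21, -4);  v_rel = (5, -3),  |v_rel|² = 34
v_rel×d = (5)·(-4) − (-3)·(21) = 43
since m = R²·34 − 43²:  R² = (1849 + 905) / 34 = 81
R = √81 = 9  ⇒  r_B = 9 − 3 = 6

rB=6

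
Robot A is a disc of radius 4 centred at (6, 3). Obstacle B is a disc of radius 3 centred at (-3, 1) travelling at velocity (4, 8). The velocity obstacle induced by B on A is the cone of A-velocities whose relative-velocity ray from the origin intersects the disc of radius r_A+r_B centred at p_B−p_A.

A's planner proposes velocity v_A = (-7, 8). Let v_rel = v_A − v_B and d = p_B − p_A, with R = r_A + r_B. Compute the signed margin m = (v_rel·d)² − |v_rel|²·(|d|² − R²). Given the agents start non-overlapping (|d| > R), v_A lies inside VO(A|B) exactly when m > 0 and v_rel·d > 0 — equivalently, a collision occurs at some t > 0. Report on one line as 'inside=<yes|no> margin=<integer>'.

d = (-9, -2),  |d|² = 85;  R = 4+3 = 7,  c = 85−7² = 36
v_rel = (-11, 0),  |v_rel|² = 121;  v_rel·d = (-11)·(-9) + (0)·(-2) = 99
121·t² − 198·t + 36 = 0  ⇒  m = 99² − 121·36 = 5445
m = 5445 > 0,  v_rel·d = 99 > 0  ⇒  inside

inside=yes margin=5445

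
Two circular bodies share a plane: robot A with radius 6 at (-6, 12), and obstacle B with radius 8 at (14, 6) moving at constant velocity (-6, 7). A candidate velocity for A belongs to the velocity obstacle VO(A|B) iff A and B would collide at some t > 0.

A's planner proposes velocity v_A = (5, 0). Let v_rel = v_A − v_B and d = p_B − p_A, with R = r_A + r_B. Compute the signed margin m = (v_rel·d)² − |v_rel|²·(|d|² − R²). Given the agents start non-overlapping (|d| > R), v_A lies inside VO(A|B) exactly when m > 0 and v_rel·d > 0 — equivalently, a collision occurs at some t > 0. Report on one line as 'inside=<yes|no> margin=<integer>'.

d = (20, -6),  |d|² = 436;  R = 6+8 = 14,  c = 436−14² = 240
v_rel = (11, -7),  |v_rel|² = 170;  v_rel·d = (11)·(20) + (-7)·(-6) = 262
170·t² − 524·t + 240 = 0  ⇒  m = 262² − 170·240 = 27844
m = 27844 > 0,  v_rel·d = 262 > 0  ⇒  inside

inside=yes margin=27844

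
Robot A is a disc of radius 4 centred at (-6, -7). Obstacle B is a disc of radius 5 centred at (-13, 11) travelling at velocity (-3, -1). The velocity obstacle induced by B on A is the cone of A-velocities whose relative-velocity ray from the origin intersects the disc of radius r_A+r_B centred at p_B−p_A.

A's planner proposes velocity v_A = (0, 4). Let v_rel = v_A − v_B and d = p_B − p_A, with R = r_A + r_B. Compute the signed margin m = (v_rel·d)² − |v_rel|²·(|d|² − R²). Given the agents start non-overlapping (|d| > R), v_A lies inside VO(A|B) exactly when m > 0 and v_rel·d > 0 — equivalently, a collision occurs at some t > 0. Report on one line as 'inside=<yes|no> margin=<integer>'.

d = (-7, 18),  |d|² = 373;  R = 4+5 = 9,  c = 373−9² = 292
v_rel = (3, 5),  |v_rel|² = 34;  v_rel·d = (3)·(-7) + (5)·(18) = 69
34·t² − 138·t + 292 = 0  ⇒  m = 69² − 34·292 = -5167
m = -5167 < 0,  v_rel·d = 69 > 0  ⇒  outside

inside=no margin=-5167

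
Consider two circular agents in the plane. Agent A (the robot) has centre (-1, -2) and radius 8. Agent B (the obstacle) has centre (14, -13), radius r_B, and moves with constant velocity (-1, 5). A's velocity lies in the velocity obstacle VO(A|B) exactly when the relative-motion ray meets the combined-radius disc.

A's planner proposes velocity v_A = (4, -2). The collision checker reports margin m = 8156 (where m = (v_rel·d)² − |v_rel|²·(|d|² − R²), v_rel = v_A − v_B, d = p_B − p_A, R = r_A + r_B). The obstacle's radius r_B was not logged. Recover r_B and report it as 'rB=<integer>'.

m = 8156
d = (15, -11);  v_rel = (5, -7),  |v_rel|² = 74
v_rel×d = (5)·(-11) − (-7)·(15) = 50
since m = R²·74 − 50²:  R² = (2500 + 8156) / 74 = 144
R = √144 = 12  ⇒  r_B = 12 − 8 = 4

rB=4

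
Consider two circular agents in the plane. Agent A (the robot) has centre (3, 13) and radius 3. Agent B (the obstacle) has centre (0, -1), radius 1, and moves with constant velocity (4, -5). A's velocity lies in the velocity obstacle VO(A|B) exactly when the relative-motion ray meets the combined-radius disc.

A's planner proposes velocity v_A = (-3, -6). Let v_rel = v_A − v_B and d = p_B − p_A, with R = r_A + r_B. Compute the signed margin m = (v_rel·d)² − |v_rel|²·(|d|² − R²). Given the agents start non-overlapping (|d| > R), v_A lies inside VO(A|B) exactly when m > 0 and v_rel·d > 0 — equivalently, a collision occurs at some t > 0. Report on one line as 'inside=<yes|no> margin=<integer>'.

d = (-3, -14),  |d|² = 205;  R = 3+1 = 4,  c = 205−4² = 189
v_rel = (-7, -1),  |v_rel|² = 50;  v_rel·d = (-7)·(-3) + (-1)·(-14) = 35
50·t² − 70·t + 189 = 0  ⇒  m = 35² − 50·189 = -8225
m = -8225 < 0,  v_rel·d = 35 > 0  ⇒  outside

inside=no margin=-8225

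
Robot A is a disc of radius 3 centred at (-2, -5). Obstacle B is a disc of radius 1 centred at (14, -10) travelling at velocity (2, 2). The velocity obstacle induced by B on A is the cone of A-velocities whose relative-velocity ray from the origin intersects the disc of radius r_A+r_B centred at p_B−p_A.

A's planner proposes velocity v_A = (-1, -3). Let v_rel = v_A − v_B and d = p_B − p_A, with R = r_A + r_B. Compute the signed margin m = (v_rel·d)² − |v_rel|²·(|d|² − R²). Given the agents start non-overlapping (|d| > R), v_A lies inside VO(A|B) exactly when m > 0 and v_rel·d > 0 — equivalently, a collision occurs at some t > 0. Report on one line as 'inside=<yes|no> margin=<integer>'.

d = (16, -5),  |d|² = 281;  R = 3+1 = 4,  c = 281−4² = 265
v_rel = (-3, -5),  |v_rel|² = 34;  v_rel·d = (-3)·(16) + (-5)·(-5) = -23
34·t² + 46·t + 265 = 0  ⇒  m = (-23)² − 34·265 = -8481
m = -8481 < 0,  v_rel·d = -23 < 0  ⇒  outside

inside=no margin=-8481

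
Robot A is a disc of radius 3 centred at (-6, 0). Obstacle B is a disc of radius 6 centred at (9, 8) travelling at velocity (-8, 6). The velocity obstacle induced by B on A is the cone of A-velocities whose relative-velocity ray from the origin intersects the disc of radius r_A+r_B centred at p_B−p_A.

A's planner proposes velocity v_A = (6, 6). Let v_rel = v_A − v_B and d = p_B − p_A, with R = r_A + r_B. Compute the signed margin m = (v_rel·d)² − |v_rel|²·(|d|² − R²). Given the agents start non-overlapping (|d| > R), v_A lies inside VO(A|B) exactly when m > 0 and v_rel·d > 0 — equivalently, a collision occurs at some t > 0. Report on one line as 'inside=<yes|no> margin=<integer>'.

d = (15, 8),  |d|² = 289;  R = 3+6 = 9,  c = 289−9² = 208
v_rel = (14, 0),  |v_rel|² = 196;  v_rel·d = (14)·(15) + (0)·(8) = 210
196·t² − 420·t + 208 = 0  ⇒  m = 210² − 196·208 = 3332
m = 3332 > 0,  v_rel·d = 210 > 0  ⇒  inside

inside=yes margin=3332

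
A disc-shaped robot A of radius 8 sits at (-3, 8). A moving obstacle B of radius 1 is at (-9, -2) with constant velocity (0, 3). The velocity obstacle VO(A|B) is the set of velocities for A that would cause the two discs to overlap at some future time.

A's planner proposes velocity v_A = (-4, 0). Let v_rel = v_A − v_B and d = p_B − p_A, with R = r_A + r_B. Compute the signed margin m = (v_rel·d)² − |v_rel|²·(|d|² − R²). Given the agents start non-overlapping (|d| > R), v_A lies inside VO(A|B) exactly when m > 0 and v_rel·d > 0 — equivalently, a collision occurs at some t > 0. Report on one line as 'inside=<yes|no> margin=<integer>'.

d = (-6, -10),  |d|² = 136;  R = 8+1 = 9,  c = 136−9² = 55
v_rel = (-4, -3),  |v_rel|² = 25;  v_rel·d = (-4)·(-6) + (-3)·(-10) = 54
25·t² − 108·t + 55 = 0  ⇒  m = 54² − 25·55 = 1541
m = 1541 > 0,  v_rel·d = 54 > 0  ⇒  inside

inside=yes margin=1541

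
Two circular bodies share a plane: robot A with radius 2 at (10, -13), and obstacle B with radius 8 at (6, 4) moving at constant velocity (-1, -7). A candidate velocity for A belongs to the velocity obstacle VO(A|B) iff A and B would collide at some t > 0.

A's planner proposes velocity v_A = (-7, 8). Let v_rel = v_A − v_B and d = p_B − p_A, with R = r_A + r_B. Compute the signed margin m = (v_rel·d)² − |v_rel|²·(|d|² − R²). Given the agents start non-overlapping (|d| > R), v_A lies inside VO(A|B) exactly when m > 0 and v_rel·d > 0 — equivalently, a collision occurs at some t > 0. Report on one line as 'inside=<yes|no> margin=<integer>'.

d = (-4, 17),  |d|² = 305;  R = 2+8 = 10,  c = 305−10² = 205
v_rel = (-6, 15),  |v_rel|² = 261;  v_rel·d = (-6)·(-4) + (15)·(17) = 279
261·t² − 558·t + 205 = 0  ⇒  m = 279² − 261·205 = 24336
m = 24336 > 0,  v_rel·d = 279 > 0  ⇒  inside

inside=yes margin=24336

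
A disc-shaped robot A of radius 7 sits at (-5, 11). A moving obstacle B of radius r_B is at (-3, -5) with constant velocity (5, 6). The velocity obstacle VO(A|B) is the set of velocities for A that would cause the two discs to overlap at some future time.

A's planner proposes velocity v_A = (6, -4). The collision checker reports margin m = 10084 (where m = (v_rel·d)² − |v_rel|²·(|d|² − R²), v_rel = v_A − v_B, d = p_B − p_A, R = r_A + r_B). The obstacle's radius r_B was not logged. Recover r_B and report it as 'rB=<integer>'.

m = 10084
d = (2, -16);  v_rel = (1, -10),  |v_rel|² = 101
v_rel×d = (1)·(-16) − (-10)·(2) = 4
since m = R²·101 − 4²:  R² = (16 + 10084) / 101 = 100
R = √100 = 10  ⇒  r_B = 10 − 7 = 3

rB=3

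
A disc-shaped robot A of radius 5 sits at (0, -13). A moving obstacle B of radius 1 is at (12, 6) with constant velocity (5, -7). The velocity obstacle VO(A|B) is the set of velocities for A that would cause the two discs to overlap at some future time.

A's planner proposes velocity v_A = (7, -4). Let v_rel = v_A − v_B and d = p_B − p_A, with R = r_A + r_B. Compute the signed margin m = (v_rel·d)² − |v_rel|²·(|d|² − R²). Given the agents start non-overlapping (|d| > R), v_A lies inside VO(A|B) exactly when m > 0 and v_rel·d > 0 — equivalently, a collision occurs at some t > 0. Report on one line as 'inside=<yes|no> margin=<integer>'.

d = (12, 19),  |d|² = 505;  R = 5+1 = 6,  c = 505−6² = 469
v_rel = (2, 3),  |v_rel|² = 13;  v_rel·d = (2)·(12) + (3)·(19) = 81
13·t² − 162·t + 469 = 0  ⇒  m = 81² − 13·469 = 464
m = 464 > 0,  v_rel·d = 81 > 0  ⇒  inside

inside=yes margin=464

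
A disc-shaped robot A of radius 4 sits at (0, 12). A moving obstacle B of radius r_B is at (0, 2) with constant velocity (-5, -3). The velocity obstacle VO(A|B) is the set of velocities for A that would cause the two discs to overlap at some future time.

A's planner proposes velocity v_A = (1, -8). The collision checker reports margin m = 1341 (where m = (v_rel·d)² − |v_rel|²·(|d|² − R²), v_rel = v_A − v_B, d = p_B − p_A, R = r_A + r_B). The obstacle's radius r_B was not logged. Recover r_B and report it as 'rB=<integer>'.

m = 1341
d = (0, -10);  v_rel = (6, -5),  |v_rel|² = 61
v_rel×d = (6)·(-10) − (-5)·(0) = -60
since m = R²·61 − (-60)²:  R² = (3600 + 1341) / 61 = 81
R = √81 = 9  ⇒  r_B = 9 − 4 = 5

rB=5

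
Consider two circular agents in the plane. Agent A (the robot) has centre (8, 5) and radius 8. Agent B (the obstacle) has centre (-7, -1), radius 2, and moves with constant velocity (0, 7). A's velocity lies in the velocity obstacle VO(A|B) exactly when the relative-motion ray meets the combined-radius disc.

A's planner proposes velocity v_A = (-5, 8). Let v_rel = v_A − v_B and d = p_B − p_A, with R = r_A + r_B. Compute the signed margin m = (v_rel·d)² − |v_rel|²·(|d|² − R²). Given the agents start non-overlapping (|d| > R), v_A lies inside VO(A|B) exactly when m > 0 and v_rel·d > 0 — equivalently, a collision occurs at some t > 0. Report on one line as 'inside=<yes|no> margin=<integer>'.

d = (-15, -6),  |d|² = 261;  R = 8+2 = 10,  c = 261−10² = 161
v_rel = (-5, 1),  |v_rel|² = 26;  v_rel·d = (-5)·(-15) + (1)·(-6) = 69
26·t² − 138·t + 161 = 0  ⇒  m = 69² − 26·161 = 575
m = 575 > 0,  v_rel·d = 69 > 0  ⇒  inside

inside=yes margin=575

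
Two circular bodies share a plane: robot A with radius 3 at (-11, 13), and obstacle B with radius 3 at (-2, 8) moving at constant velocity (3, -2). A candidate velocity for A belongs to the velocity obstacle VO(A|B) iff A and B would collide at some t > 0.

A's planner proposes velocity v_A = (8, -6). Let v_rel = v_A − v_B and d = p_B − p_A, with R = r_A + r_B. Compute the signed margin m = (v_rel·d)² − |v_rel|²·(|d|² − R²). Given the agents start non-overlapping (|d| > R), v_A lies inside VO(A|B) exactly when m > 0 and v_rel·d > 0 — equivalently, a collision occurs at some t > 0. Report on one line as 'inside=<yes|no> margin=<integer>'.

d = (9, -5),  |d|² = 106;  R = 3+3 = 6,  c = 106−6² = 70
v_rel = (5, -4),  |v_rel|² = 41;  v_rel·d = (5)·(9) + (-4)·(-5) = 65
41·t² − 130·t + 70 = 0  ⇒  m = 65² − 41·70 = 1355
m = 1355 > 0,  v_rel·d = 65 > 0  ⇒  inside

inside=yes margin=1355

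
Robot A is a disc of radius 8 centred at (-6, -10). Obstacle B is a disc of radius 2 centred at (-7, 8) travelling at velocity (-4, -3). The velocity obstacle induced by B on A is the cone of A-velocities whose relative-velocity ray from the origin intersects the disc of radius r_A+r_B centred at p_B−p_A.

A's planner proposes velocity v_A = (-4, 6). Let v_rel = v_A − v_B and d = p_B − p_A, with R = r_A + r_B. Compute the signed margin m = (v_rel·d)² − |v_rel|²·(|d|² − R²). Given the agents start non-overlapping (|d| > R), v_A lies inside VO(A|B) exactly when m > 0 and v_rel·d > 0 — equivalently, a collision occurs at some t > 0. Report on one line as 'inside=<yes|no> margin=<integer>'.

d = (-1, 18),  |d|² = 325;  R = 8+2 = 10,  c = 325−10² = 225
v_rel = (0, 9),  |v_rel|² = 81;  v_rel·d = (0)·(-1) + (9)·(18) = 162
81·t² − 324·t + 225 = 0  ⇒  m = 162² − 81·225 = 8019
m = 8019 > 0,  v_rel·d = 162 > 0  ⇒  inside

inside=yes margin=8019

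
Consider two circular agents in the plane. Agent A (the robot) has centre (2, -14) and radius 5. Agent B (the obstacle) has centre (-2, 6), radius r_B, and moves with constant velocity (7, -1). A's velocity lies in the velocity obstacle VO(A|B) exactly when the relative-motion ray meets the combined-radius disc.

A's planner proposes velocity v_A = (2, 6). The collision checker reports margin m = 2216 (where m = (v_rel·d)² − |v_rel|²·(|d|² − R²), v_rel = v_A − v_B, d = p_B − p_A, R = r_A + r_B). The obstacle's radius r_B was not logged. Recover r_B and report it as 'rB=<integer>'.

m = 2216
d = (-4, 20);  v_rel = (-5, 7),  |v_rel|² = 74
v_rel×d = (-5)·(20) − (7)·(-4) = -72
since m = R²·74 − (-72)²:  R² = (5184 + 2216) / 74 = 100
R = √100 = 10  ⇒  r_B = 10 − 5 = 5

rB=5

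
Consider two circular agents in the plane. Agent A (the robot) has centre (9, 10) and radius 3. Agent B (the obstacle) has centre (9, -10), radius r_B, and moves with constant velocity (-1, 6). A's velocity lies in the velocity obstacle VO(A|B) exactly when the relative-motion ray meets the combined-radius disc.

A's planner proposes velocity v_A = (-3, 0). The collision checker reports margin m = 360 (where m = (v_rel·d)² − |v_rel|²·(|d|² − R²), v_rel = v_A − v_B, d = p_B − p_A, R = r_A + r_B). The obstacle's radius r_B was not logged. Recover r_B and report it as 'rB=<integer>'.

m = 360
d = (0, -20);  v_rel = (-2, -6),  |v_rel|² = 40
v_rel×d = (-2)·(-20) − (-6)·(0) = 40
since m = R²·40 − 40²:  R² = (1600 + 360) / 40 = 49
R = √49 = 7  ⇒  r_B = 7 − 3 = 4

rB=4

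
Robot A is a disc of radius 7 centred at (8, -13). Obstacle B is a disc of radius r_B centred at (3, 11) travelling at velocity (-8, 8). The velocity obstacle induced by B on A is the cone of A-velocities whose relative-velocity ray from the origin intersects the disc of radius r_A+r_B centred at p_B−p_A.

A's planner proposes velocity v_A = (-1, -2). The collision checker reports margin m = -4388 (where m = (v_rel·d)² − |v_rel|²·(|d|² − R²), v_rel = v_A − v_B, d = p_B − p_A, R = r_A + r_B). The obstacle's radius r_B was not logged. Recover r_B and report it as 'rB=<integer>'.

m = -4388
d = (-5, 24);  v_rel = (7, -10),  |v_rel|² = 149
v_rel×d = (7)·(24) − (-10)·(-5) = 118
since m = R²·149 − 118²:  R² = (13924 + -4388) / 149 = 64
R = √64 = 8  ⇒  r_B = 8 − 7 = 1

rB=1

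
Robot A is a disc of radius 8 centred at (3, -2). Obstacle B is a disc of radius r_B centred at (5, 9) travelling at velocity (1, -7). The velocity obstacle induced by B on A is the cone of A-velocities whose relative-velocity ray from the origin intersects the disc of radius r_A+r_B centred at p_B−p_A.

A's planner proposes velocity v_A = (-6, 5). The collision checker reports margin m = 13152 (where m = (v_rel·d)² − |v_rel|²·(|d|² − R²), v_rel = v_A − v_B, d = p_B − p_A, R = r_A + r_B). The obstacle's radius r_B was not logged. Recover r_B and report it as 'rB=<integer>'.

m = 13152
d = (2, 11);  v_rel = (-7, 12),  |v_rel|² = 193
v_rel×d = (-7)·(11) − (12)·(2) = -101
since m = R²·193 − (-101)²:  R² = (10201 + 13152) / 193 = 121
R = √121 = 11  ⇒  r_B = 11 − 8 = 3

rB=3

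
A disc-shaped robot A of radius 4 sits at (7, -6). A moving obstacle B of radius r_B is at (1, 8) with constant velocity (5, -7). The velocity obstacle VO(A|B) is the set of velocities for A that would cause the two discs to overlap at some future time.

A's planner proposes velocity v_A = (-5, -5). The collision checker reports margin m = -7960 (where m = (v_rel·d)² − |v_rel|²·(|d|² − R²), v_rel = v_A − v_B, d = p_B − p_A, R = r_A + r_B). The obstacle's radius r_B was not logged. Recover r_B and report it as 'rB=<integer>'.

m = -7960
d = (-6, 14);  v_rel = (-10, 2),  |v_rel|² = 104
v_rel×d = (-10)·(14) − (2)·(-6) = -128
since m = R²·104 − (-128)²:  R² = (16384 + -7960) / 104 = 81
R = √81 = 9  ⇒  r_B = 9 − 4 = 5

rB=5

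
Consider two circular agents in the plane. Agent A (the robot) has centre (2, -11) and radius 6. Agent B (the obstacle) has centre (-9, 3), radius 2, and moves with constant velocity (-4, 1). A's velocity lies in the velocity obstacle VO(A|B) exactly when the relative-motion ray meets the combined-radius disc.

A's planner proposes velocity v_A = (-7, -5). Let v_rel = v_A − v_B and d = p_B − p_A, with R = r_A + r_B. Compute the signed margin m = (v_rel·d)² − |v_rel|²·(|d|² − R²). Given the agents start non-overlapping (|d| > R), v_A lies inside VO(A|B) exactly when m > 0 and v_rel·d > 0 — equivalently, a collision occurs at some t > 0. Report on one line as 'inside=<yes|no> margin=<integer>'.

d = (-11, 14),  |d|² = 317;  R = 6+2 = 8,  c = 317−8² = 253
v_rel = (-3, -6),  |v_rel|² = 45;  v_rel·d = (-3)·(-11) + (-6)·(14) = -51
45·t² + 102·t + 253 = 0  ⇒  m = (-51)² − 45·253 = -8784
m = -8784 < 0,  v_rel·d = -51 < 0  ⇒  outside

inside=no margin=-8784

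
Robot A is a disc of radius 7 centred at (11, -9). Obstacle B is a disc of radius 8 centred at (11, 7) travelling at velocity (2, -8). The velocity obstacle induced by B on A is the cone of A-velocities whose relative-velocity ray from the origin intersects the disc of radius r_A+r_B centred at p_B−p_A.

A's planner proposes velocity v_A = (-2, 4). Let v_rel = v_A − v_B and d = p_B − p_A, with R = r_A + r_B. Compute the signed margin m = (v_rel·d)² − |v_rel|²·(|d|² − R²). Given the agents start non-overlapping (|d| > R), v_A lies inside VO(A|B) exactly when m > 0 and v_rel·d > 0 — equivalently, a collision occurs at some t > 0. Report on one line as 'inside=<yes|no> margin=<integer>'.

d = (0, 16),  |d|² = 256;  R = 7+8 = 15,  c = 256−15² = 31
v_rel = (-4, 12),  |v_rel|² = 160;  v_rel·d = (-4)·(0) + (12)·(16) = 192
160·t² − 384·t + 31 = 0  ⇒  m = 192² − 160·31 = 31904
m = 31904 > 0,  v_rel·d = 192 > 0  ⇒  inside

inside=yes margin=31904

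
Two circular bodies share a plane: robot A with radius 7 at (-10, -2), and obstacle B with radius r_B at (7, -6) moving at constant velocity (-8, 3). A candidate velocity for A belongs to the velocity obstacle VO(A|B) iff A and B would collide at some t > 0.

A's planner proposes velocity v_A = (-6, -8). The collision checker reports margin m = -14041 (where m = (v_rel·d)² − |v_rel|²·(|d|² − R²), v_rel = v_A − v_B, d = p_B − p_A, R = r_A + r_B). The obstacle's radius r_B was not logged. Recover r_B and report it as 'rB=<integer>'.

m = -14041
d = (17, -4);  v_rel = (2, -11),  |v_rel|² = 125
v_rel×d = (2)·(-4) − (-11)·(17) = 179
since m = R²·125 − 179²:  R² = (32041 + -14041) / 125 = 144
R = √144 = 12  ⇒  r_B = 12 − 7 = 5

rB=5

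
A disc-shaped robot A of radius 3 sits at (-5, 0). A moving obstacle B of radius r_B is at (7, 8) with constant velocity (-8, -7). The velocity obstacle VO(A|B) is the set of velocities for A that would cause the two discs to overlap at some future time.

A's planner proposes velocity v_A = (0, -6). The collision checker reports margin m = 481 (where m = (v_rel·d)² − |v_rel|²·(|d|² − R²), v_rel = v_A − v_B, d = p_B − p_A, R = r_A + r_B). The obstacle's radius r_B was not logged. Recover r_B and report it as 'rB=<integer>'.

m = 481
d = (12, 8);  v_rel = (8, 1),  |v_rel|² = 65
v_rel×d = (8)·(8) − (1)·(12) = 52
since m = R²·65 − 52²:  R² = (2704 + 481) / 65 = 49
R = √49 = 7  ⇒  r_B = 7 − 3 = 4

rB=4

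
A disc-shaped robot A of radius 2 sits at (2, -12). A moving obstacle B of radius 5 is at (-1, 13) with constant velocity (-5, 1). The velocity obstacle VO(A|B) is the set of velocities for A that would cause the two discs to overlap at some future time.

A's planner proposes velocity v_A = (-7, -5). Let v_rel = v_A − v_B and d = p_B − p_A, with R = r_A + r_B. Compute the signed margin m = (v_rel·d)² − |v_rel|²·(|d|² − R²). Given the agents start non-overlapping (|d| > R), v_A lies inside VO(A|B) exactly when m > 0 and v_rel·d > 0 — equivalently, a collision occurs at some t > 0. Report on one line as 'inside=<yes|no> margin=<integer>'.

d = (-3, 25),  |d|² = 634;  R = 2+5 = 7,  c = 634−7² = 585
v_rel = (-2, -6),  |v_rel|² = 40;  v_rel·d = (-2)·(-3) + (-6)·(25) = -144
40·t² + 288·t + 585 = 0  ⇒  m = (-144)² − 40·585 = -2664
m = -2664 < 0,  v_rel·d = -144 < 0  ⇒  outside

inside=no margin=-2664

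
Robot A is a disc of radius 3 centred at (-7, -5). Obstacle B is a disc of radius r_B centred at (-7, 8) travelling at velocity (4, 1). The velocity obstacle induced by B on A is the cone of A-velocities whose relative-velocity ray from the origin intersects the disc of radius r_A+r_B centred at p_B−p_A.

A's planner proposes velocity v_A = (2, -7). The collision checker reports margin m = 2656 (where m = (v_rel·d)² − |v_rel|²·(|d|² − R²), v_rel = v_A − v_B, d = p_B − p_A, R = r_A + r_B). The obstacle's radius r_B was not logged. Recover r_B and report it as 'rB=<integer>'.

m = 2656
d = (0, 13);  v_rel = (-2, -8),  |v_rel|² = 68
v_rel×d = (-2)·(13) − (-8)·(0) = -26
since m = R²·68 − (-26)²:  R² = (676 + 2656) / 68 = 49
R = √49 = 7  ⇒  r_B = 7 − 3 = 4

rB=4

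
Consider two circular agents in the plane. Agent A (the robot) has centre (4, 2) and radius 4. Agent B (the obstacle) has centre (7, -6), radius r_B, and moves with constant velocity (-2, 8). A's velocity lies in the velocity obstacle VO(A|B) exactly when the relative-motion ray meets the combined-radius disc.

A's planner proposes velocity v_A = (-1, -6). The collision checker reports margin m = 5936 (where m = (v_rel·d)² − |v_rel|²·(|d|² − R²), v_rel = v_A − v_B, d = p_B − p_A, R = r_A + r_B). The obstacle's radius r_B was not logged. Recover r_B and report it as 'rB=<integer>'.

m = 5936
d = (3, -8);  v_rel = (1, -14),  |v_rel|² = 197
v_rel×d = (1)·(-8) − (-14)·(3) = 34
since m = R²·197 − 34²:  R² = (1156 + 5936) / 197 = 36
R = √36 = 6  ⇒  r_B = 6 − 4 = 2

rB=2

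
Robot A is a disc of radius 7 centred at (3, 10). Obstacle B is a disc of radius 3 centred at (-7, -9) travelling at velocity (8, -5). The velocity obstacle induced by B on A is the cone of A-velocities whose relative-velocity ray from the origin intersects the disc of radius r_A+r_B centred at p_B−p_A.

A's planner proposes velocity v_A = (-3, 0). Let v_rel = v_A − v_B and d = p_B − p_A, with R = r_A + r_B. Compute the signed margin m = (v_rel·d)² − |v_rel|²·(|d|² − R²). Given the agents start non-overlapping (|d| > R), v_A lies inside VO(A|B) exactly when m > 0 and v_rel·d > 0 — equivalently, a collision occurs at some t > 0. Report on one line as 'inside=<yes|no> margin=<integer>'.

d = (-10, -19),  |d|² = 461;  R = 7+3 = 10,  c = 461−10² = 361
v_rel = (-11, 5),  |v_rel|² = 146;  v_rel·d = (-11)·(-10) + (5)·(-19) = 15
146·t² − 30·t + 361 = 0  ⇒  m = 15² − 146·361 = -52481
m = -52481 < 0,  v_rel·d = 15 > 0  ⇒  outside

inside=no margin=-52481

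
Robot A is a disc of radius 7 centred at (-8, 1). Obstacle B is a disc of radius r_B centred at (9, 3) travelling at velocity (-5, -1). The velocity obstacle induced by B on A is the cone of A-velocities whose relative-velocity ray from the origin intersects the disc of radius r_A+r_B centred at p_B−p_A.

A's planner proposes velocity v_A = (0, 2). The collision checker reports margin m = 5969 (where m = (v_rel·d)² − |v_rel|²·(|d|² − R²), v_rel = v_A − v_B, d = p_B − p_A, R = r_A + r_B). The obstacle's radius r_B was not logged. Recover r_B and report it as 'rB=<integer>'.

m = 5969
d = (17, 2);  v_rel = (5, 3),  |v_rel|² = 34
v_rel×d = (5)·(2) − (3)·(17) = -41
since m = R²·34 − (-41)²:  R² = (1681 + 5969) / 34 = 225
R = √225 = 15  ⇒  r_B = 15 − 7 = 8

rB=8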